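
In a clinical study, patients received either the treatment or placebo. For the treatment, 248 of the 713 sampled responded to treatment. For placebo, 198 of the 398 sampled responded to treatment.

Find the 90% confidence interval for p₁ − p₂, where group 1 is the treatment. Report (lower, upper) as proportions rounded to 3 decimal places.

Sample proportions: 248/713 = 0.3478, 198/398 = 0.4975.
Each SE is √(p̂(1−p̂)/n): √(0.3478·0.6522/713) = 0.01784 and √(0.4975·0.5025/398) = 0.02506.
SE(p̂₁ − p̂₂) = √(SE₁² + SE₂²) = √(0.0003182656 + 0.0006280036) = 0.03076, since the two samples are independent.
At 90% confidence z* = 1.645; margin = 1.645 × 0.03076 = 0.05060.
The difference is 0.3478 − 0.4975 = -0.1497, so the interval is -0.1497 ± 0.05060 = (-0.200, -0.099).

(-0.200, -0.099)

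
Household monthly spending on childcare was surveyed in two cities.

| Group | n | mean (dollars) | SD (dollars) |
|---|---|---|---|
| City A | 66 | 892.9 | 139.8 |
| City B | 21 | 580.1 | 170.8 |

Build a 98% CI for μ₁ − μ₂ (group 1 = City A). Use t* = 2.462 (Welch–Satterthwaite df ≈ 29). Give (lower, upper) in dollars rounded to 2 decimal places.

(211.73, 413.87)

Standard errors of each mean: 139.8/√66 = 17.2082 and 170.8/√21 = 37.2716.
SE(x̄₁ − x̄₂) = √(17.2082² + 37.2716²) = 41.0523 for independent samples with unequal variances.
With t* = 2.462, the margin is 2.462 × 41.0523 = 101.0708.
x̄₁ − x̄₂ = 892.9 − 580.1 = 312.8000; the interval is 312.8000 ± 101.0708 = (211.73, 413.87).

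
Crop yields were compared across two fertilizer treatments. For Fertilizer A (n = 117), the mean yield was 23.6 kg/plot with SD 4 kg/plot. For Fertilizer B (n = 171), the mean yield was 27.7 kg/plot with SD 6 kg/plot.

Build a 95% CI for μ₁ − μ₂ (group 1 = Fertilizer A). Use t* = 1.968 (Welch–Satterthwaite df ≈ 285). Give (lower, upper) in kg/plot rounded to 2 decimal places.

(-5.26, -2.94)

Standard errors of each mean: 4/√117 = 0.3698 and 6/√171 = 0.4588.
SE(x̄₁ − x̄₂) = √(0.3698² + 0.4588²) = 0.5893 for independent samples with unequal variances.
With t* = 1.968, the margin is 1.968 × 0.5893 = 1.1597.
x̄₁ − x̄₂ = 23.6 − 27.7 = -4.1000; the interval is -4.1000 ± 1.1597 = (-5.26, -2.94).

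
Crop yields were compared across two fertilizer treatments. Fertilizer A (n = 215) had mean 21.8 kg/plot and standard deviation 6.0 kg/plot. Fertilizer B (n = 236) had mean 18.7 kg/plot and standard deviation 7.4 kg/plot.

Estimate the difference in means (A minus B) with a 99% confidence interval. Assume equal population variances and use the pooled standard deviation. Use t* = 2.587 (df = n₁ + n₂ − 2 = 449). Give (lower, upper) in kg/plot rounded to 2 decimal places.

Pooled variance s_p² = [214·6.0² + 235·7.4²] / (215+236−2) = 45.8187, so s_p = 6.7690.
SE_diff = s_p·√(1/n₁ + 1/n₂) = 6.7690·√(1/215 + 1/236) = 0.6382.
t* = 2.587; margin = 2.587 × 0.6382 = 1.6510.
Difference = 21.8 − 18.7 = 3.1000.
3.1000 ± 1.6510 → (1.45, 4.75).

(1.45, 4.75)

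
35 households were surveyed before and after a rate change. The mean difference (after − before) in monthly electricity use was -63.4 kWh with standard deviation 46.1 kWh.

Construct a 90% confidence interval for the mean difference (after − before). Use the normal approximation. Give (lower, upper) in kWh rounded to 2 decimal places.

Paired design: SE = s_d/√n = 46.1/√35 = 7.7923.
z* = 1.645; margin of error = 1.645 × 7.7923 = 12.8183.
-63.4 ± 12.8183 → (-76.22, -50.58).

(-76.22, -50.58)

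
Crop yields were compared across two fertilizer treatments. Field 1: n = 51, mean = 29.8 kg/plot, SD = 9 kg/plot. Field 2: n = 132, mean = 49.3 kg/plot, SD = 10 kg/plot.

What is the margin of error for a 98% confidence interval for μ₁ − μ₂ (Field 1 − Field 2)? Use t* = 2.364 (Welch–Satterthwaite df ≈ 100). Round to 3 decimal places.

SE₁ = s₁/√n₁ = 9/√51 = 1.2603; SE₂ = 10/√132 = 0.8704.
Independent samples, unequal variances: SE_diff = √(SE₁² + SE₂²) = √(1.58835609 + 0.75759616) = 1.5317.
t* = 2.364, so margin of error = 2.364 × 1.5317 = 3.6209.

3.621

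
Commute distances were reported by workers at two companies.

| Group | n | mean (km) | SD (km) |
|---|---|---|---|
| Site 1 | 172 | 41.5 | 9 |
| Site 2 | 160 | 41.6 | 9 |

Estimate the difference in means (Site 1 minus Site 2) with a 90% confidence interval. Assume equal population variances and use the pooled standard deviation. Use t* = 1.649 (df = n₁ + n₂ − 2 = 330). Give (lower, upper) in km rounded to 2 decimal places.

s_p = √[((n₁−1)s₁² + (n₂−1)s₂²)/(n₁+n₂−2)] = √[(171·9² + 159·9²)/330] = 9.0000.
SE = 9.0000·√(1/172 + 1/160) = 0.9885.
With t* = 1.649, margin = 1.649 × 0.9885 = 1.6300.
x̄₁ − x̄₂ = 41.5 − 41.6 = -0.1000; interval -0.1000 ± 1.6300 = (-1.73, 1.53).

(-1.73, 1.53)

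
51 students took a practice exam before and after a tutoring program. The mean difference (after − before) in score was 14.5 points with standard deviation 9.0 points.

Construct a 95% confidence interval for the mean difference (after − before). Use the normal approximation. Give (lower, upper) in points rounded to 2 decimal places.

(12.03, 16.97)

Paired design: SE = s_d/√n = 9.0/√51 = 1.2603.
z* = 1.960; margin of error = 1.960 × 1.2603 = 2.4702.
14.5 ± 2.4702 → (12.03, 16.97).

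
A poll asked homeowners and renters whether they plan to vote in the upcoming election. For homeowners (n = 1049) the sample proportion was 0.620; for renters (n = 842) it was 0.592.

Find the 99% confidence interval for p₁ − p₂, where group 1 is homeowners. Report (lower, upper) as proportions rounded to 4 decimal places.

(-0.0303, 0.0863)

SE₁ = √(p̂₁(1−p̂₁)/n₁) = √(0.6200·0.3800/1049) = 0.01499; SE₂ = √(0.5920·0.4080/842) = 0.01694.
Independent samples: SE of the difference = √(SE₁² + SE₂²) = √(0.0002247001 + 0.0002869636) = 0.02262.
z* for 99% confidence is 2.576, so the margin of error is 2.576 × 0.02262 = 0.05827.
Point estimate p̂₁ − p̂₂ = 0.6200 − 0.5920 = 0.0280.
0.0280 ± 0.05827 → (-0.0303, 0.0863).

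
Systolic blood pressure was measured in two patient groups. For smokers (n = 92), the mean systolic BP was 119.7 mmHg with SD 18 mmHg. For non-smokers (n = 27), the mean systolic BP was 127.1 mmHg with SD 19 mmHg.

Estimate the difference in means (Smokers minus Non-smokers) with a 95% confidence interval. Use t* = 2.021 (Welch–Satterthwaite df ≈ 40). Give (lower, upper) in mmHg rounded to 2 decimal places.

(-15.71, 0.91)

Per-group SEs: s₁/√n₁ = 18/√92 = 1.8766, s₂/√n₂ = 19/√27 = 3.6566.
Unpooled SE of the difference: √(3.52162756 + 13.37072356) = 4.1100.
Margin of error = t* · SE = 2.021 × 4.1100 = 8.3063.
x̄₁ − x̄₂ = 119.7 − 127.1 = -7.4000.
CI: -7.4000 ± 8.3063 = (-15.71, 0.91).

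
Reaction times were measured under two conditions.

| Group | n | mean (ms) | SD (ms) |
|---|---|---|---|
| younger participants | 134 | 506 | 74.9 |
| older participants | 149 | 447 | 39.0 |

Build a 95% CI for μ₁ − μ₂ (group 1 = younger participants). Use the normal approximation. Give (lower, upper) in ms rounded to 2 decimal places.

(44.86, 73.14)

Standard errors of each mean: 74.9/√134 = 6.4704 and 39.0/√149 = 3.1950.
SE(x̄₁ − x̄₂) = √(6.4704² + 3.1950²) = 7.2162 for independent samples with unequal variances.
With z* = 1.960, the margin is 1.960 × 7.2162 = 14.1438.
x̄₁ − x̄₂ = 506 − 447 = 59.0000; the interval is 59.0000 ± 14.1438 = (44.86, 73.14).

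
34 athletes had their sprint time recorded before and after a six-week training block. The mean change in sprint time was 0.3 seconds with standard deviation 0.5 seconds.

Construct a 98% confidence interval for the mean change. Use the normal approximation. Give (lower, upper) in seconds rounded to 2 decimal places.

Paired design: SE = s_d/√n = 0.5/√34 = 0.0857.
z* = 2.326; margin of error = 2.326 × 0.0857 = 0.1993.
0.3 ± 0.1993 → (0.10, 0.50).

(0.10, 0.50)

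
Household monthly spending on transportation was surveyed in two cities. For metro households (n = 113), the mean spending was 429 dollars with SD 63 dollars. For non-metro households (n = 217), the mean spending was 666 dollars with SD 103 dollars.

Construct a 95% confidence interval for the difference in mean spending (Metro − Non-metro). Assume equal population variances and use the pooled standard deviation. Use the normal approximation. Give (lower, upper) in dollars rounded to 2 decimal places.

(-257.77, -216.23)

s_p = √[((n₁−1)s₁² + (n₂−1)s₂²)/(n₁+n₂−2)] = √[(112·63² + 216·103²)/328] = 91.3328.
SE = 91.3328·√(1/113 + 1/217) = 10.5953.
With z* = 1.960, margin = 1.960 × 10.5953 = 20.7668.
x̄₁ − x̄₂ = 429 − 666 = -237.0000; interval -237.0000 ± 20.7668 = (-257.77, -216.23).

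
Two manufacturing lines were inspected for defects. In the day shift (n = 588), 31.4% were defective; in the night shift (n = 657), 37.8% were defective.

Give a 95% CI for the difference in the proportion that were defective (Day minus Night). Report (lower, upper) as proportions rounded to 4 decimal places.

Each SE is √(p̂(1−p̂)/n): √(0.3140·0.6860/588) = 0.01914 and √(0.3780·0.6220/657) = 0.01892.
SE(p̂₁ − p̂₂) = √(SE₁² + SE₂²) = √(0.0003663396 + 0.0003579664) = 0.02691, since the two samples are independent.
At 95% confidence z* = 1.960; margin = 1.960 × 0.02691 = 0.05274.
The difference is 0.3140 − 0.3780 = -0.0640, so the interval is -0.0640 ± 0.05274 = (-0.1167, -0.0113).

(-0.1167, -0.0113)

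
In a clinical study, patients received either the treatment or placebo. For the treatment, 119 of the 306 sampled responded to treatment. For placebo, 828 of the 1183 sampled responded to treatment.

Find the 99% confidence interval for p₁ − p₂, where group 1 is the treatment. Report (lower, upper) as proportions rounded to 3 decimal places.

First, p̂₁ = 119/306 = 0.3889; p̂₂ = 828/1183 = 0.6999.
The two standard errors are √(0.3889×0.6111/306) = 0.02787 and √(0.6999×0.3001/1183) = 0.01332.
Because the samples are independent, SE_diff = √(0.02787² + 0.01332²) = 0.03089.
Using z* = 2.576 for 99%, ME = 2.576 × 0.03089 = 0.07957.
p̂₁ − p̂₂ = -0.3110; interval -0.3110 ± 0.07957 gives (-0.391, -0.231).

(-0.391, -0.231)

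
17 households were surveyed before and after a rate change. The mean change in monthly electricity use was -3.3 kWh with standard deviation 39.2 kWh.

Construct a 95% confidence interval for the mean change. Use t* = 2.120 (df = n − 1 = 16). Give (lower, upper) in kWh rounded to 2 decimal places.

This is a matched-pairs design, so SE = s_d/√n = 39.2/√17 = 9.5074.
Margin = 2.120 × 9.5074 = 20.1557; the interval is -3.3 ± 20.1557 = (-23.46, 16.86).

(-23.46, 16.86)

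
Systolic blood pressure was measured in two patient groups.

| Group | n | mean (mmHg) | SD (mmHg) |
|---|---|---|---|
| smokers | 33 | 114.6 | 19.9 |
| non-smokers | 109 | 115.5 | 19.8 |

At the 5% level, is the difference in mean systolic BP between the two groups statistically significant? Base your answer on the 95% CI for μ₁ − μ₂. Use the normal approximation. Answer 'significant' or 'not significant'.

SE₁ = s₁/√n₁ = 19.9/√33 = 3.4641; SE₂ = 19.8/√109 = 1.8965.
Independent samples, unequal variances: SE_diff = √(SE₁² + SE₂²) = √(11.99998881 + 3.59671225) = 3.9493.
z* = 1.960, so margin of error = 1.960 × 3.9493 = 7.7406.
Difference in means = 114.6 − 115.5 = -0.9000.
-0.9000 ± 7.7406 → (-8.6406, 6.8406).
The interval (-8.6406, 6.8406) contains 0, so the difference is not significant.

not significant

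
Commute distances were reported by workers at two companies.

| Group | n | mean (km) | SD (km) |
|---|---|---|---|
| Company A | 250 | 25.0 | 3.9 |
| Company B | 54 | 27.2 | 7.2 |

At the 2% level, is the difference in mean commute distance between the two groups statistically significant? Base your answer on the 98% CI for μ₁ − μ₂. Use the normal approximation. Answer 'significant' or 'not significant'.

SE₁ = s₁/√n₁ = 3.9/√250 = 0.2467; SE₂ = 7.2/√54 = 0.9798.
Independent samples, unequal variances: SE_diff = √(SE₁² + SE₂²) = √(0.06086089 + 0.96000804) = 1.0104.
z* = 2.326, so margin of error = 2.326 × 1.0104 = 2.3502.
Difference in means = 25.0 − 27.2 = -2.2000.
-2.2000 ± 2.3502 → (-4.5502, 0.1502).
The interval (-4.5502, 0.1502) contains 0, so the difference is not significant.

not significant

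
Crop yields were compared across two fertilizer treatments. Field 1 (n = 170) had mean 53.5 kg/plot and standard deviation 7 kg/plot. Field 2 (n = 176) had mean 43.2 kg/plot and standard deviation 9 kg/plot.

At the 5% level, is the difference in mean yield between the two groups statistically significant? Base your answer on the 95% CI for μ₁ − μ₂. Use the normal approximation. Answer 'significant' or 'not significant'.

significant

Standard errors of each mean: 7/√170 = 0.5369 and 9/√176 = 0.6784.
SE(x̄₁ − x̄₂) = √(0.5369² + 0.6784²) = 0.8652 for independent samples with unequal variances.
With z* = 1.960, the margin is 1.960 × 0.8652 = 1.6958.
x̄₁ − x̄₂ = 53.5 − 43.2 = 10.3000; the interval is 10.3000 ± 1.6958 = (8.6042, 11.9958).
The interval (8.6042, 11.9958) does not contain 0, so the difference is significant.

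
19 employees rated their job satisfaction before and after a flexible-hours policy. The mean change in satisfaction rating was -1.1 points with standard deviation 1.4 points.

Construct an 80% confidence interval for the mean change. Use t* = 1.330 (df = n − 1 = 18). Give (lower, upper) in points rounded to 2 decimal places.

(-1.53, -0.67)

Paired design: SE = s_d/√n = 1.4/√19 = 0.3212.
t* = 1.330; margin of error = 1.330 × 0.3212 = 0.4272.
-1.1 ± 0.4272 → (-1.53, -0.67).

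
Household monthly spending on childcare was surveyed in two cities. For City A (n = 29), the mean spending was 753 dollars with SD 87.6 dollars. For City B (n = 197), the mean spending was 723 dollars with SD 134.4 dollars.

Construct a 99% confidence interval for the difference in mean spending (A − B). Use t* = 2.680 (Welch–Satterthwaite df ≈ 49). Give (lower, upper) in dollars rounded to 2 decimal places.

(-20.59, 80.59)

Standard errors of each mean: 87.6/√29 = 16.2669 and 134.4/√197 = 9.5756.
SE(x̄₁ − x̄₂) = √(16.2669² + 9.5756²) = 18.8760 for independent samples with unequal variances.
With t* = 2.680, the margin is 2.680 × 18.8760 = 50.5877.
x̄₁ − x̄₂ = 753 − 723 = 30.0000; the interval is 30.0000 ± 50.5877 = (-20.59, 80.59).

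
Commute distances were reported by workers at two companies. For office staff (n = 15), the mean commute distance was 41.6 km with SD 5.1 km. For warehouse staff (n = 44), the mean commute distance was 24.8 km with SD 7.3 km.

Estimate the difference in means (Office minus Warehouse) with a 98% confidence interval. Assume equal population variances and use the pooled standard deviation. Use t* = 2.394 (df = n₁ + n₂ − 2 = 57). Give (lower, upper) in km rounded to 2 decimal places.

s_p = √[((n₁−1)s₁² + (n₂−1)s₂²)/(n₁+n₂−2)] = √[(14·5.1² + 43·7.3²)/57] = 6.8257.
SE = 6.8257·√(1/15 + 1/44) = 2.0408.
With t* = 2.394, margin = 2.394 × 2.0408 = 4.8857.
x̄₁ − x̄₂ = 41.6 − 24.8 = 16.8000; interval 16.8000 ± 4.8857 = (11.91, 21.69).

(11.91, 21.69)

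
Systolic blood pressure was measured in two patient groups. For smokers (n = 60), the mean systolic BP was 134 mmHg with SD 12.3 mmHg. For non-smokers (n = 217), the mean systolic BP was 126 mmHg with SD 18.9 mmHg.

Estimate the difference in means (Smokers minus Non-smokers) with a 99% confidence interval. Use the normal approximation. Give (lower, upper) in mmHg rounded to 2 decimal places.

Standard errors of each mean: 12.3/√60 = 1.5879 and 18.9/√217 = 1.2830.
SE(x̄₁ − x̄₂) = √(1.5879² + 1.2830²) = 2.0414 for independent samples with unequal variances.
With z* = 2.576, the margin is 2.576 × 2.0414 = 5.2586.
x̄₁ − x̄₂ = 134 − 126 = 8.0000; the interval is 8.0000 ± 5.2586 = (2.74, 13.26).

(2.74, 13.26)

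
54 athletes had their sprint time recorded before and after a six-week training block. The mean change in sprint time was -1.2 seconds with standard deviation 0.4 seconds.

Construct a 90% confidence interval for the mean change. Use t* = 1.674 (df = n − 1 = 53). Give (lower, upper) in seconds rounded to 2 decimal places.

Paired design: SE = s_d/√n = 0.4/√54 = 0.0544.
t* = 1.674; margin of error = 1.674 × 0.0544 = 0.0911.
-1.2 ± 0.0911 → (-1.29, -1.11).

(-1.29, -1.11)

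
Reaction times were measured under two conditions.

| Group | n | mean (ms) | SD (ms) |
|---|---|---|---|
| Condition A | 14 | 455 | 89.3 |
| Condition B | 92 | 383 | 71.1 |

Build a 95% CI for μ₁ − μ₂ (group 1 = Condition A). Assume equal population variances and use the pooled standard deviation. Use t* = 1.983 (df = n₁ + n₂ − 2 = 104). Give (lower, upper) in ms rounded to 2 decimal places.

(30.12, 113.88)

Pooled variance s_p² = [13·89.3² + 91·71.1²] / (14+92−2) = 5420.1200, so s_p = 73.6215.
SE_diff = s_p·√(1/n₁ + 1/n₂) = 73.6215·√(1/14 + 1/92) = 21.1203.
t* = 1.983; margin = 1.983 × 21.1203 = 41.8816.
Difference = 455 − 383 = 72.0000.
72.0000 ± 41.8816 → (30.12, 113.88).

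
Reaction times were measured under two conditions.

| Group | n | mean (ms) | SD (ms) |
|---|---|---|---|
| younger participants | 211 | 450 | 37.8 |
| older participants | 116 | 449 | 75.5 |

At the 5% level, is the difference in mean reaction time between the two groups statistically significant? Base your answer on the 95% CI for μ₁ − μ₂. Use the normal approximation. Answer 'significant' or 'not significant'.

Per-group SEs: s₁/√n₁ = 37.8/√211 = 2.6023, s₂/√n₂ = 75.5/√116 = 7.0100.
Unpooled SE of the difference: √(6.77196529 + 49.1401) = 7.4774.
Margin of error = z* · SE = 1.960 × 7.4774 = 14.6557.
x̄₁ − x̄₂ = 450 − 449 = 1.0000.
CI: 1.0000 ± 14.6557 = (-13.6557, 15.6557).
The interval (-13.6557, 15.6557) contains 0, so the difference is not significant.

not significant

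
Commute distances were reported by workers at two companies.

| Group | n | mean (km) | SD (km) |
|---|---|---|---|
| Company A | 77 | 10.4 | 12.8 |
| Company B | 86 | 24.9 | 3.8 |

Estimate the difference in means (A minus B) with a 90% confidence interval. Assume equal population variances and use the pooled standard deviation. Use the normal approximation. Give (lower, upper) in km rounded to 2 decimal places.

(-16.88, -12.12)

Pooled variance s_p² = [76·12.8² + 85·3.8²] / (77+86−2) = 84.9642, so s_p = 9.2176.
SE_diff = s_p·√(1/n₁ + 1/n₂) = 9.2176·√(1/77 + 1/86) = 1.4462.
z* = 1.645; margin = 1.645 × 1.4462 = 2.3790.
Difference = 10.4 − 24.9 = -14.5000.
-14.5000 ± 2.3790 → (-16.88, -12.12).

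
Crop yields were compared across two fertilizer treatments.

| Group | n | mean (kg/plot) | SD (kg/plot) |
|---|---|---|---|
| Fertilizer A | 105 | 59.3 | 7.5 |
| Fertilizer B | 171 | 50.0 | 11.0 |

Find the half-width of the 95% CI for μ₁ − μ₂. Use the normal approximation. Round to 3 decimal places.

Standard errors of each mean: 7.5/√105 = 0.7319 and 11.0/√171 = 0.8412.
SE(x̄₁ − x̄₂) = √(0.7319² + 0.8412²) = 1.1150 for independent samples with unequal variances.
With z* = 1.960, the margin is 1.960 × 1.1150 = 2.1854.

2.185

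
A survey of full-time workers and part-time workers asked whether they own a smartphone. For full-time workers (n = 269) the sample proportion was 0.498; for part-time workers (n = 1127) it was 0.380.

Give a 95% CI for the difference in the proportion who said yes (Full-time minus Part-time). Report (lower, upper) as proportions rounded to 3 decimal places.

SE₁ = √(p̂₁(1−p̂₁)/n₁) = √(0.4980·0.5020/269) = 0.03049; SE₂ = √(0.3800·0.6200/1127) = 0.01446.
Independent samples: SE of the difference = √(SE₁² + SE₂²) = √(0.0009296401 + 0.0002090916) = 0.03375.
z* for 95% confidence is 1.960, so the margin of error is 1.960 × 0.03375 = 0.06615.
Point estimate p̂₁ − p̂₂ = 0.4980 − 0.3800 = 0.1180.
0.1180 ± 0.06615 → (0.052, 0.184).

(0.052, 0.184)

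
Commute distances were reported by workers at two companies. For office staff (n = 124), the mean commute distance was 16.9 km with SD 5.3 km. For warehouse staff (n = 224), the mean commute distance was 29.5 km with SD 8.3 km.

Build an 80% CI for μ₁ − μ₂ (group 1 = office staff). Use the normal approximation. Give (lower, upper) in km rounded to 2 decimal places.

(-13.54, -11.66)

Per-group SEs: s₁/√n₁ = 5.3/√124 = 0.4760, s₂/√n₂ = 8.3/√224 = 0.5546.
Unpooled SE of the difference: √(0.226576 + 0.30758116) = 0.7309.
Margin of error = z* · SE = 1.282 × 0.7309 = 0.9370.
x̄₁ − x̄₂ = 16.9 − 29.5 = -12.6000.
CI: -12.6000 ± 0.9370 = (-13.54, -11.66).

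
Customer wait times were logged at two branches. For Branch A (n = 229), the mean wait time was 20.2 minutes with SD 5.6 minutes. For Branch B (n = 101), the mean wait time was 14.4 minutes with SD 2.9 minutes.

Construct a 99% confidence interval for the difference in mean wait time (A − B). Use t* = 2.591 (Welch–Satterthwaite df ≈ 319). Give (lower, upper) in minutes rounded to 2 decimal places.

(4.58, 7.02)

Per-group SEs: s₁/√n₁ = 5.6/√229 = 0.3701, s₂/√n₂ = 2.9/√101 = 0.2886.
Unpooled SE of the difference: √(0.13697401 + 0.08328996) = 0.4693.
Margin of error = t* · SE = 2.591 × 0.4693 = 1.2160.
x̄₁ − x̄₂ = 20.2 − 14.4 = 5.8000.
CI: 5.8000 ± 1.2160 = (4.58, 7.02).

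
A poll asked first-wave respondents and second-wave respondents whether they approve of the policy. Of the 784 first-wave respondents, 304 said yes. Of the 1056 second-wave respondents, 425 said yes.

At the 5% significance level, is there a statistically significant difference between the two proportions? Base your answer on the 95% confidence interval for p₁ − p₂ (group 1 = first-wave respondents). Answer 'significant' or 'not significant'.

not significant

p̂₁ = 304/784 = 0.3878 and p̂₂ = 425/1056 = 0.4025.
SE₁ = √(p̂₁(1−p̂₁)/n₁) = √(0.3878·0.6122/784) = 0.01740; SE₂ = √(0.4025·0.5975/1056) = 0.01509.
Independent samples: SE of the difference = √(SE₁² + SE₂²) = √(0.00030276 + 0.0002277081) = 0.02303.
z* for 95% confidence is 1.960, so the margin of error is 1.960 × 0.02303 = 0.04514.
Point estimate p̂₁ − p̂₂ = 0.3878 − 0.4025 = -0.0147.
-0.0147 ± 0.04514 → (-0.05984, 0.03044).
The interval (-0.05984, 0.03044) contains 0, so the difference is not significant.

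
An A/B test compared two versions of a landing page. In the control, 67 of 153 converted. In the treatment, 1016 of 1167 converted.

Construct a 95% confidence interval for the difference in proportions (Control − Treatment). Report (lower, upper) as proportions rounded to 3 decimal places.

(-0.514, -0.352)

p̂₁ = 67/153 = 0.4379 and p̂₂ = 1016/1167 = 0.8706.
SE₁ = √(p̂₁(1−p̂₁)/n₁) = √(0.4379·0.5621/153) = 0.04011; SE₂ = √(0.8706·0.1294/1167) = 0.00983.
Independent samples: SE of the difference = √(SE₁² + SE₂²) = √(0.0016088121 + 0.0000966289) = 0.04130.
z* for 95% confidence is 1.960, so the margin of error is 1.960 × 0.04130 = 0.08095.
Point estimate p̂₁ − p̂₂ = 0.4379 − 0.8706 = -0.4327.
-0.4327 ± 0.08095 → (-0.514, -0.352).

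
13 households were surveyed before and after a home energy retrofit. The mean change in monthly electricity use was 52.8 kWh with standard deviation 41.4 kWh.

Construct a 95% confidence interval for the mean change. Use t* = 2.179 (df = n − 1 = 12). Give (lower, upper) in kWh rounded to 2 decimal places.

(27.78, 77.82)

This is a matched-pairs design, so SE = s_d/√n = 41.4/√13 = 11.4823.
Margin = 2.179 × 11.4823 = 25.0199; the interval is 52.8 ± 25.0199 = (27.78, 77.82).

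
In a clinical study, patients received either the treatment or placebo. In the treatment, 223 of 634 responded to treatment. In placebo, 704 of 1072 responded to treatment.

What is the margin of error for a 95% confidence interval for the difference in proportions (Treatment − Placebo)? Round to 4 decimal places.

0.0468

p̂₁ = 223/634 = 0.3517 and p̂₂ = 704/1072 = 0.6567.
SE₁ = √(p̂₁(1−p̂₁)/n₁) = √(0.3517·0.6483/634) = 0.01896; SE₂ = √(0.6567·0.3433/1072) = 0.01450.
Independent samples: SE of the difference = √(SE₁² + SE₂²) = √(0.0003594816 + 0.00021025) = 0.02387.
z* for 95% confidence is 1.960, so the margin of error is 1.960 × 0.02387 = 0.04679.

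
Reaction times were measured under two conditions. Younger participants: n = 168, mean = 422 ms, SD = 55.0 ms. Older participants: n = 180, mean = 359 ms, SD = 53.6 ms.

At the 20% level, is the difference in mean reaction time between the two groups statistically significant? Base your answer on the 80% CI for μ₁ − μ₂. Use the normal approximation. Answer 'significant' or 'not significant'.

Standard errors of each mean: 55.0/√168 = 4.2433 and 53.6/√180 = 3.9951.
SE(x̄₁ − x̄₂) = √(4.2433² + 3.9951²) = 5.8281 for independent samples with unequal variances.
With z* = 1.282, the margin is 1.282 × 5.8281 = 7.4716.
x̄₁ − x̄₂ = 422 − 359 = 63.0000; the interval is 63.0000 ± 7.4716 = (55.5284, 70.4716).
The interval (55.5284, 70.4716) does not contain 0, so the difference is significant.

significant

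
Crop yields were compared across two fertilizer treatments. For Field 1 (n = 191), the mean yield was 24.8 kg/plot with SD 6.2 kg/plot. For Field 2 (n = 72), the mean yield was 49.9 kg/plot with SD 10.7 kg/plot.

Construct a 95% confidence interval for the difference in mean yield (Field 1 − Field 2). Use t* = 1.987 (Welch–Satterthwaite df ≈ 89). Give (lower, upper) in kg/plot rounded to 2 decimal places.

(-27.76, -22.44)

Per-group SEs: s₁/√n₁ = 6.2/√191 = 0.4486, s₂/√n₂ = 10.7/√72 = 1.2610.
Unpooled SE of the difference: √(0.20124196 + 1.590121) = 1.3384.
Margin of error = t* · SE = 1.987 × 1.3384 = 2.6594.
x̄₁ − x̄₂ = 24.8 − 49.9 = -25.1000.
CI: -25.1000 ± 2.6594 = (-27.76, -22.44).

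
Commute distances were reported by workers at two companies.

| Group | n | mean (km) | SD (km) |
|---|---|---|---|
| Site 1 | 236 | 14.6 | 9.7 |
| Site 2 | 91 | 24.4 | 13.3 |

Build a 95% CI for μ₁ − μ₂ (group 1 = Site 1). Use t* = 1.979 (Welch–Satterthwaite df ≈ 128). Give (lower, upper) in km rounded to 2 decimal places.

(-12.83, -6.77)

Per-group SEs: s₁/√n₁ = 9.7/√236 = 0.6314, s₂/√n₂ = 13.3/√91 = 1.3942.
Unpooled SE of the difference: √(0.39866596 + 1.94379364) = 1.5305.
Margin of error = t* · SE = 1.979 × 1.5305 = 3.0289.
x̄₁ − x̄₂ = 14.6 − 24.4 = -9.8000.
CI: -9.8000 ± 3.0289 = (-12.83, -6.77).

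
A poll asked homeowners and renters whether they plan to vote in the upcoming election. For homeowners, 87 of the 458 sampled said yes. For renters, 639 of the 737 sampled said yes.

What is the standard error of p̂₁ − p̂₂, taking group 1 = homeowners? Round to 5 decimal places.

0.02219

Sample proportions: 87/458 = 0.1900, 639/737 = 0.8670.
Each SE is √(p̂(1−p̂)/n): √(0.1900·0.8100/458) = 0.01833 and √(0.8670·0.1330/737) = 0.01251.
SE(p̂₁ − p̂₂) = √(SE₁² + SE₂²) = √(0.0003359889 + 0.0001565001) = 0.02219, since the two samples are independent.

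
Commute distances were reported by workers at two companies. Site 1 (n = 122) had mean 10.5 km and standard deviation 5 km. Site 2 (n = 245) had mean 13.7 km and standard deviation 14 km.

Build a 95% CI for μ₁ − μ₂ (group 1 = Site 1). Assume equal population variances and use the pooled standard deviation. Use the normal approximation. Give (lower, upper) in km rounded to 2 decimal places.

(-5.76, -0.64)

Pooled variance s_p² = [121·5² + 244·14²] / (122+245−2) = 139.3123, so s_p = 11.8031.
SE_diff = s_p·√(1/n₁ + 1/n₂) = 11.8031·√(1/122 + 1/245) = 1.3079.
z* = 1.960; margin = 1.960 × 1.3079 = 2.5635.
Difference = 10.5 − 13.7 = -3.2000.
-3.2000 ± 2.5635 → (-5.76, -0.64).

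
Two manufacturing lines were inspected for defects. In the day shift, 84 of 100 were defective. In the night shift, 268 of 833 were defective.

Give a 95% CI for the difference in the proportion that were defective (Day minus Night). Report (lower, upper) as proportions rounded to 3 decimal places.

Sample proportions: 84/100 = 0.8400, 268/833 = 0.3217.
Each SE is √(p̂(1−p̂)/n): √(0.8400·0.1600/100) = 0.03666 and √(0.3217·0.6783/833) = 0.01619.
SE(p̂₁ − p̂₂) = √(SE₁² + SE₂²) = √(0.0013439556 + 0.0002621161) = 0.04008, since the two samples are independent.
At 95% confidence z* = 1.960; margin = 1.960 × 0.04008 = 0.07856.
The difference is 0.8400 − 0.3217 = 0.5183, so the interval is 0.5183 ± 0.07856 = (0.440, 0.597).

(0.440, 0.597)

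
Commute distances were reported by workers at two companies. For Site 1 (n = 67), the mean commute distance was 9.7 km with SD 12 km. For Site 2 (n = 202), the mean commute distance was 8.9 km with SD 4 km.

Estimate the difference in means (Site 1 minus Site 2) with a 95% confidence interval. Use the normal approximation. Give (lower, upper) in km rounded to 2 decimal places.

(-2.13, 3.73)

Per-group SEs: s₁/√n₁ = 12/√67 = 1.4660, s₂/√n₂ = 4/√202 = 0.2814.
Unpooled SE of the difference: √(2.149156 + 0.07918596) = 1.4928.
Margin of error = z* · SE = 1.960 × 1.4928 = 2.9259.
x̄₁ − x̄₂ = 9.7 − 8.9 = 0.8000.
CI: 0.8000 ± 2.9259 = (-2.13, 3.73).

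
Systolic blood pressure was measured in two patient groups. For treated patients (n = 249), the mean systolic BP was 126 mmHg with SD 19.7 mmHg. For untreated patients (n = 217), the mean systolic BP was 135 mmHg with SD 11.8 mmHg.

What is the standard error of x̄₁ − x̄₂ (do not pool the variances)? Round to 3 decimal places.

Per-group SEs: s₁/√n₁ = 19.7/√249 = 1.2484, s₂/√n₂ = 11.8/√217 = 0.8010.
Unpooled SE of the difference: √(1.55850256 + 0.641601) = 1.4833.

1.483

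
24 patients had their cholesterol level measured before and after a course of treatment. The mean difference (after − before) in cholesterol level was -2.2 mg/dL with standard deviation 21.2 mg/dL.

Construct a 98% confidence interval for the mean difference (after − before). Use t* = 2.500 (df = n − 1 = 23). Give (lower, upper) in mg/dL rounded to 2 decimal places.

(-13.02, 8.62)

This is a matched-pairs design, so SE = s_d/√n = 21.2/√24 = 4.3274.
Margin = 2.500 × 4.3274 = 10.8185; the interval is -2.2 ± 10.8185 = (-13.02, 8.62).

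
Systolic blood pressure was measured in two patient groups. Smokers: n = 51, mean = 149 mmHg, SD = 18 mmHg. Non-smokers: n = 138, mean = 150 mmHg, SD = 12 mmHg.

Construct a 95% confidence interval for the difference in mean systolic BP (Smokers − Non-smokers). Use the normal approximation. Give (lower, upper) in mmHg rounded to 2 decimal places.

(-6.33, 4.33)

Per-group SEs: s₁/√n₁ = 18/√51 = 2.5205, s₂/√n₂ = 12/√138 = 1.0215.
Unpooled SE of the difference: √(6.35292025 + 1.04346225) = 2.7196.
Margin of error = z* · SE = 1.960 × 2.7196 = 5.3304.
x̄₁ − x̄₂ = 149 − 150 = -1.0000.
CI: -1.0000 ± 5.3304 = (-6.33, 4.33).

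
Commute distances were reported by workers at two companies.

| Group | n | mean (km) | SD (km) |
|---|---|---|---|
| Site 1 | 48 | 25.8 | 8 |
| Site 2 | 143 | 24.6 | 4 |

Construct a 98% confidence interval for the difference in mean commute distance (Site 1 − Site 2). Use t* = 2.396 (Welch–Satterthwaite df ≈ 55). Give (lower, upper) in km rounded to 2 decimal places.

(-1.68, 4.08)

Per-group SEs: s₁/√n₁ = 8/√48 = 1.1547, s₂/√n₂ = 4/√143 = 0.3345.
Unpooled SE of the difference: √(1.33333209 + 0.11189025) = 1.2022.
Margin of error = t* · SE = 2.396 × 1.2022 = 2.8805.
x̄₁ − x̄₂ = 25.8 − 24.6 = 1.2000.
CI: 1.2000 ± 2.8805 = (-1.68, 4.08).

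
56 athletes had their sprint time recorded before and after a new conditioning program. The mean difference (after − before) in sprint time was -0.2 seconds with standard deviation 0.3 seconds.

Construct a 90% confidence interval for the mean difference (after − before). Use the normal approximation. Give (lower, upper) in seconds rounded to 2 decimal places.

This is a matched-pairs design, so SE = s_d/√n = 0.3/√56 = 0.0401.
Margin = 1.645 × 0.0401 = 0.0660; the interval is -0.2 ± 0.0660 = (-0.27, -0.13).

(-0.27, -0.13)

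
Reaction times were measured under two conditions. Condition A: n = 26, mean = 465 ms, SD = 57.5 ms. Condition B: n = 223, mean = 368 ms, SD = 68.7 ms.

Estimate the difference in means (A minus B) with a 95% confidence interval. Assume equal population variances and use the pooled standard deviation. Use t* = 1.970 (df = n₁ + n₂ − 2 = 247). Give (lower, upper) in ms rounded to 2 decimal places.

(69.38, 124.62)

Pooled variance s_p² = [25·57.5² + 222·68.7²] / (26+223−2) = 4576.6293, so s_p = 67.6508.
SE_diff = s_p·√(1/n₁ + 1/n₂) = 67.6508·√(1/26 + 1/223) = 14.0195.
t* = 1.970; margin = 1.970 × 14.0195 = 27.6184.
Difference = 465 − 368 = 97.0000.
97.0000 ± 27.6184 → (69.38, 124.62).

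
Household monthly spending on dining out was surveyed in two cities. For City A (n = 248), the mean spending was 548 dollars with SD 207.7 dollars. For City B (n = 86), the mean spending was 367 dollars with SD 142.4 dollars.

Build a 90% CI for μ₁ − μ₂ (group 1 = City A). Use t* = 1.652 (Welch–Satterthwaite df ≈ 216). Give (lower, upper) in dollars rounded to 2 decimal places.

Per-group SEs: s₁/√n₁ = 207.7/√248 = 13.1890, s₂/√n₂ = 142.4/√86 = 15.3554.
Unpooled SE of the difference: √(173.949721 + 235.78830916) = 20.2420.
Margin of error = t* · SE = 1.652 × 20.2420 = 33.4398.
x̄₁ − x̄₂ = 548 − 367 = 181.0000.
CI: 181.0000 ± 33.4398 = (147.56, 214.44).

(147.56, 214.44)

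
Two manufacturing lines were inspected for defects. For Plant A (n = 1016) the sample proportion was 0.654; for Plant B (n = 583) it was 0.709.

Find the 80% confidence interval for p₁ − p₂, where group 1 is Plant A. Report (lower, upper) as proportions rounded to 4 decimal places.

(-0.0858, -0.0242)

Each SE is √(p̂(1−p̂)/n): √(0.6540·0.3460/1016) = 0.01492 and √(0.7090·0.2910/583) = 0.01881.
SE(p̂₁ − p̂₂) = √(SE₁² + SE₂²) = √(0.0002226064 + 0.0003538161) = 0.02401, since the two samples are independent.
At 80% confidence z* = 1.282; margin = 1.282 × 0.02401 = 0.03078.
The difference is 0.6540 − 0.7090 = -0.0550, so the interval is -0.0550 ± 0.03078 = (-0.0858, -0.0242).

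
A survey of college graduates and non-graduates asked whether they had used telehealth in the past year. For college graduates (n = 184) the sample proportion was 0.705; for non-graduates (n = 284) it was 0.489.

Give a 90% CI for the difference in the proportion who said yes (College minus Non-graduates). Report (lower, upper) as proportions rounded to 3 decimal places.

(0.142, 0.290)

SE₁ = √(p̂₁(1−p̂₁)/n₁) = √(0.7050·0.2950/184) = 0.03362; SE₂ = √(0.4890·0.5110/284) = 0.02966.
Independent samples: SE of the difference = √(SE₁² + SE₂²) = √(0.0011303044 + 0.0008797156) = 0.04483.
z* for 90% confidence is 1.645, so the margin of error is 1.645 × 0.04483 = 0.07375.
Point estimate p̂₁ − p̂₂ = 0.7050 − 0.4890 = 0.2160.
0.2160 ± 0.07375 → (0.142, 0.290).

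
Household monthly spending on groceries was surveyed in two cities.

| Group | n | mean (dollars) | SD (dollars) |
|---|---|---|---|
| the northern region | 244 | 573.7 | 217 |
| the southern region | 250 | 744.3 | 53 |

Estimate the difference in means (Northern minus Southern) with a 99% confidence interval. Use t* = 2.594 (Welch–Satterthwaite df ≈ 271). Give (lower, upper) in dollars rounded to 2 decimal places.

Per-group SEs: s₁/√n₁ = 217/√244 = 13.8920, s₂/√n₂ = 53/√250 = 3.3520.
Unpooled SE of the difference: √(192.987664 + 11.235904) = 14.2907.
Margin of error = t* · SE = 2.594 × 14.2907 = 37.0701.
x̄₁ − x̄₂ = 573.7 − 744.3 = -170.6000.
CI: -170.6000 ± 37.0701 = (-207.67, -133.53).

(-207.67, -133.53)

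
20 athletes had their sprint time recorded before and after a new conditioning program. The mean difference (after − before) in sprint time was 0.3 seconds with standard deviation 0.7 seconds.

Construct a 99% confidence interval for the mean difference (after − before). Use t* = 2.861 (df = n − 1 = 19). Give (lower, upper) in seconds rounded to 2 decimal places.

(-0.15, 0.75)

This is a matched-pairs design, so SE = s_d/√n = 0.7/√20 = 0.1565.
Margin = 2.861 × 0.1565 = 0.4477; the interval is 0.3 ± 0.4477 = (-0.15, 0.75).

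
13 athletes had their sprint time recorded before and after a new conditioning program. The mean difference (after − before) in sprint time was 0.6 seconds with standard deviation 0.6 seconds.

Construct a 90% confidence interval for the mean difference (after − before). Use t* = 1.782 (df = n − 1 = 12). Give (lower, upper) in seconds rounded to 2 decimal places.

(0.30, 0.90)

This is a matched-pairs design, so SE = s_d/√n = 0.6/√13 = 0.1664.
Margin = 1.782 × 0.1664 = 0.2965; the interval is 0.6 ± 0.2965 = (0.30, 0.90).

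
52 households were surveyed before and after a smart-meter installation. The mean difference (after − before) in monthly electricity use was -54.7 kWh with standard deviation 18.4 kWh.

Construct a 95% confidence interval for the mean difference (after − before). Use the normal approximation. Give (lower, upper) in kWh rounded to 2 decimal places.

This is a matched-pairs design, so SE = s_d/√n = 18.4/√52 = 2.5516.
Margin = 1.960 × 2.5516 = 5.0011; the interval is -54.7 ± 5.0011 = (-59.70, -49.70).

(-59.70, -49.70)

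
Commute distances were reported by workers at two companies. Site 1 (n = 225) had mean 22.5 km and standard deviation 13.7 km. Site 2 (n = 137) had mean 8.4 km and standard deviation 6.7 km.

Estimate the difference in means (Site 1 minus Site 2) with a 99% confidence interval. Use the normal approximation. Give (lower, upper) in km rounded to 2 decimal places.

(11.32, 16.88)

SE₁ = s₁/√n₁ = 13.7/√225 = 0.9133; SE₂ = 6.7/√137 = 0.5724.
Independent samples, unequal variances: SE_diff = √(SE₁² + SE₂²) = √(0.83411689 + 0.32764176) = 1.0778.
z* = 2.576, so margin of error = 2.576 × 1.0778 = 2.7764.
Difference in means = 22.5 − 8.4 = 14.1000.
14.1000 ± 2.7764 → (11.32, 16.88).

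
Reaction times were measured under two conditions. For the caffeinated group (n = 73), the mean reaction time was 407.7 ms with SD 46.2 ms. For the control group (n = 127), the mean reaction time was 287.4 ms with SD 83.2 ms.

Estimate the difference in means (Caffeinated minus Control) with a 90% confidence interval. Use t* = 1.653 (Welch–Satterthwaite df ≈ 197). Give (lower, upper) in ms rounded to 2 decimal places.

(105.17, 135.43)

Standard errors of each mean: 46.2/√73 = 5.4073 and 83.2/√127 = 7.3828.
SE(x̄₁ − x̄₂) = √(5.4073² + 7.3828²) = 9.1512 for independent samples with unequal variances.
With t* = 1.653, the margin is 1.653 × 9.1512 = 15.1269.
x̄₁ − x̄₂ = 407.7 − 287.4 = 120.3000; the interval is 120.3000 ± 15.1269 = (105.17, 135.43).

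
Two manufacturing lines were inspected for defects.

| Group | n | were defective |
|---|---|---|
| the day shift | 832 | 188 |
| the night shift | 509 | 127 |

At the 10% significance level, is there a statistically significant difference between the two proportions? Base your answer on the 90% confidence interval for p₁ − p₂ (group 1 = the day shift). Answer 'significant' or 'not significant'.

not significant

Sample proportions: 188/832 = 0.2260, 127/509 = 0.2495.
Each SE is √(p̂(1−p̂)/n): √(0.2260·0.7740/832) = 0.01450 and √(0.2495·0.7505/509) = 0.01918.
SE(p̂₁ − p̂₂) = √(SE₁² + SE₂²) = √(0.00021025 + 0.0003678724) = 0.02404, since the two samples are independent.
At 90% confidence z* = 1.645; margin = 1.645 × 0.02404 = 0.03955.
The difference is 0.2260 − 0.2495 = -0.0235, so the interval is -0.0235 ± 0.03955 = (-0.06305, 0.01605).
The interval (-0.06305, 0.01605) contains 0, so the difference is not significant.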